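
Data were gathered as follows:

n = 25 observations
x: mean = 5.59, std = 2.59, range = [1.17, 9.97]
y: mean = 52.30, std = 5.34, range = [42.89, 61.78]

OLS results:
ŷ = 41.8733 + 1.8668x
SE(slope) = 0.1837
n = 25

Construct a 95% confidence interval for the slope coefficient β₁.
The 95% CI for β₁ is (1.4868, 2.2468)

Confidence interval for the slope:

The 95% CI for β₁ is: β̂₁ ± t*(α/2, n-2) × SE(β̂₁)

Step 1: Find critical t-value
- Confidence level = 0.95
- Degrees of freedom = n - 2 = 25 - 2 = 23
- t*(α/2, 23) = 2.0687

Step 2: Calculate margin of error
Margin = 2.0687 × 0.1837 = 0.3800

Step 3: Construct interval
CI = 1.8668 ± 0.3800
CI = (1.4868, 2.2468)

Interpretation: We are 95% confident that the true slope β₁ lies between 1.4868 and 2.2468.
Both endpoints are positive, so the data support a genuinely positive slope at this confidence level.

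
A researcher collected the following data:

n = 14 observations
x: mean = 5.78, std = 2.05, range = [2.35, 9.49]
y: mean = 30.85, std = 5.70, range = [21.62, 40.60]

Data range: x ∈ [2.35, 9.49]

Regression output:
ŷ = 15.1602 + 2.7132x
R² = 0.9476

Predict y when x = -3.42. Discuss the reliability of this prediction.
ŷ = 5.8811 (extrapolation — x = -3.42 lies outside [2.35, 9.49], so reliability is low).

Prediction calculation:
ŷ = 15.1602 + 2.7132 × (-3.42)
ŷ = 5.8811

Reliability:
- Data range: x ∈ [2.35, 9.49]
- Prediction point: x = -3.42 is 5.77 units below the observed range → this is EXTRAPOLATION, not interpolation

Why that matters here:
- R² describes fit only over the sampled x values; it says nothing about behaviour beyond them
- The standard error of prediction grows with (x − x̄)², and x = -3.42 is far from x̄ = 5.78
- Real relationships often flatten, saturate, or turn nonlinear at extremes

Report the number if required, but flag clearly that it is an extrapolation.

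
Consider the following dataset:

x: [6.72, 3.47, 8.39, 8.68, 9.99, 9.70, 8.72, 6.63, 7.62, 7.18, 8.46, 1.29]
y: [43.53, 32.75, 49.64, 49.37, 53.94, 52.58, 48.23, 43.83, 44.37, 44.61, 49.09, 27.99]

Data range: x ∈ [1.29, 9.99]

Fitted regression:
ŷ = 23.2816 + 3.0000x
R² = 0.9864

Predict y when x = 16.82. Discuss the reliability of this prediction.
The equation gives ŷ = 73.7416; however x = 16.82 is 6.83 units above the observed range, so this extrapolated value should not be trusted.

Prediction calculation:
ŷ = 23.2816 + 3.0000 × 16.82
ŷ = 73.7416

Reliability:
- Data range: x ∈ [1.29, 9.99]
- Prediction point: x = 16.82 is 6.83 units above the observed range → this is EXTRAPOLATION, not interpolation

Why that matters here:
- There are no observations near this x to validate the fitted line there
- The linear relationship may not hold outside the observed range

The R² = 0.9864 only validates the fit within [1.29, 9.99]; treat ŷ = 73.7416 with caution.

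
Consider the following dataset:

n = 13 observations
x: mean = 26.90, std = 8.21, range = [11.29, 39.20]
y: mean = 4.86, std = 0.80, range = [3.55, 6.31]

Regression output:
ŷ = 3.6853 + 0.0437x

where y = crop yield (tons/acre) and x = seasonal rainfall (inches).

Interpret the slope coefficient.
For each additional inch of rainfall, predicted crop yield increases by approximately 0.0437 tons/acre.

The slope coefficient β₁ = 0.0437 represents the marginal effect of rainfall on crop yield.

Interpretation:
- Rainfall up by 1 inch → predicted crop yield increases by 0.0437 tons/acre
- The effect is assumed constant over the observed range of x (linearity)
- The slope describes association in these data, not necessarily a causal effect

(β₀ = 3.6853 is the fitted value at x = 0 and is not part of the slope interpretation.)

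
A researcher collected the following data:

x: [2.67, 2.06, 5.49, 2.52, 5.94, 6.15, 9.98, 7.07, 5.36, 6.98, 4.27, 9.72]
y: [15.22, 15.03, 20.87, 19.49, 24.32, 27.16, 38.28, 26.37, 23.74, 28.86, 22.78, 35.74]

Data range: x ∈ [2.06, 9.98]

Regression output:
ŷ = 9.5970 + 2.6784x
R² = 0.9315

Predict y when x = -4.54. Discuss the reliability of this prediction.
ŷ = -2.5629 (extrapolation — x = -4.54 lies outside [2.06, 9.98], so reliability is low).

Prediction calculation:
ŷ = 9.5970 + 2.6784 × (-4.54)
ŷ = -2.5629

Reliability:
- Data range: x ∈ [2.06, 9.98]
- Prediction point: x = -4.54 is 6.60 units below the observed range → this is EXTRAPOLATION, not interpolation

Why that matters here:
- The linear relationship may not hold outside the observed range
- The standard error of prediction grows with (x − x̄)², and x = -4.54 is far from x̄ = 5.68
- R² describes fit only over the sampled x values; it says nothing about behaviour beyond them

A defensible statement: 'if the linear trend continued to x = -4.54, y would be about -2.5629' — the premise is untested.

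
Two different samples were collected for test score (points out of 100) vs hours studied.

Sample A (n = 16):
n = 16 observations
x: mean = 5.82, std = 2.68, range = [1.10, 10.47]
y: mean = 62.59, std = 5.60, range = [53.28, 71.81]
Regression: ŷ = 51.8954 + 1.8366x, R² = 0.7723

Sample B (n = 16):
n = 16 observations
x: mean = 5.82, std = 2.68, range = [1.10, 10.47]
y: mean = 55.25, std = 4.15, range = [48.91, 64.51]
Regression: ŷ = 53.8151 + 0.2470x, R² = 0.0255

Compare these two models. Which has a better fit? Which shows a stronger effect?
Model A has the better fit (R² = 0.7723 vs 0.0255). Model A shows the stronger effect (|β₁| = 1.8366 vs 0.2470).

Model Comparison:

Which explains more variance? (R²)
- Model A: R² = 0.7723 → 77.23% of variance in test score explained
- Model B: R² = 0.0255 → 2.55% of variance in test score explained
- 0.7723 > 0.0255 → Model A has the better fit

Which has the larger per-hour effect? (|β₁|)
- Model A: β₁ = 1.8366 → predicted test score rises 1.8366 points per additional hour of study time
- Model B: β₁ = 0.2470 → predicted test score rises 0.2470 points per additional hour of study time
- |1.8366| > |0.2470| → Model A shows the stronger marginal effect

Note: The two samples could reflect different populations, time periods, or measurement quality.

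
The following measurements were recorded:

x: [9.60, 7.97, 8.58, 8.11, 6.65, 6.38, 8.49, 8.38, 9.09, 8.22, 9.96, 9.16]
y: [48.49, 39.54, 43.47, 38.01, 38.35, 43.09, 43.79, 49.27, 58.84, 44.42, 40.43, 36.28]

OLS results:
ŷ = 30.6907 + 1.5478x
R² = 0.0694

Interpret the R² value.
The model explains 6.94% of the variance in y (R² = 0.0694), leaving 93.06% unexplained; the fit is weak.

The coefficient of determination R² is the fraction of the total variation in y that the fitted line accounts for.

Here R² = 0.0694:
- Explained: 6.94% of the variation in y
- Unexplained (residual): 100% − 6.94% = 93.06%
- Rule of thumb (below 0.3 weak; 0.3 to below 0.7 moderate; 0.7 and above strong) → weak

Equivalently, for simple linear regression R² = r², so |r| = √0.0694 ≈ 0.2634.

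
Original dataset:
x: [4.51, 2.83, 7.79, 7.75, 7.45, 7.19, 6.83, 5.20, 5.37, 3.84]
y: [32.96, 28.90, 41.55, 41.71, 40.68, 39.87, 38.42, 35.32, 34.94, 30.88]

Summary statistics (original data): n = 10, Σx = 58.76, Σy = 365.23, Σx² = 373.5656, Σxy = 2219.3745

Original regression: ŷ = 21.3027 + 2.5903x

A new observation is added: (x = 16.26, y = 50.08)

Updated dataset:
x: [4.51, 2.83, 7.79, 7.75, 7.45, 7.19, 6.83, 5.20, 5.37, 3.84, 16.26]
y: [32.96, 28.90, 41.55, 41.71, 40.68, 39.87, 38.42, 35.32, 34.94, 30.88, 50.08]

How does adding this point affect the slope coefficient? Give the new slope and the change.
Adding the point moves β₁ from 2.5903 to 1.5933, i.e. it decreases by 0.9970 (-38.5%).

x = 16.26 lies well outside the original x-range [2.83, 7.79] (x̄ ≈ 5.88), so this observation has high leverage and can move the slope substantially.

Step 1: Update the sums with the new point (n goes from 10 to 11)
Σx  = 58.76 + 16.26 = 75.02
Σy  = 365.23 + 50.08 = 415.31
Σx² = 373.5656 + 16.26² = 373.5656 + 264.3876 = 637.9532
Σxy = 2219.3745 + 16.26×50.08 = 2219.3745 + 814.3008 = 3033.6753

Step 2: Recompute the slope with b₁ = (nΣxy − ΣxΣy) / (nΣx² − (Σx)²)
Numerator   = 11×3033.6753 − 75.02×415.31 = 33370.4283 − 31156.5562 = 2213.8721
Denominator = 11×637.9532 − 75.02² = 7017.4852 − 5628.0004 = 1389.4848
b₁(new) = 2213.8721 / 1389.4848 = 1.5933

(Same formula on the original sums: (10×2219.3745 − 58.76×365.23) / (10×373.5656 − 58.76²) = 732.8302 / 282.9184 = 2.5903, matching the given fit.)

Step 3: Change in slope
Δβ₁ = 1.5933 − 2.5903 = -0.9970
Relative change = -0.9970 / 2.5903 × 100% = -38.5%
→ the slope decreases when the point is added.

A high-leverage point only changes the slope if it is off the original line; here y = 50.08 is below the original trend, so the slope decreases.
In practice: investigate whether it comes from the same population as the rest of the sample.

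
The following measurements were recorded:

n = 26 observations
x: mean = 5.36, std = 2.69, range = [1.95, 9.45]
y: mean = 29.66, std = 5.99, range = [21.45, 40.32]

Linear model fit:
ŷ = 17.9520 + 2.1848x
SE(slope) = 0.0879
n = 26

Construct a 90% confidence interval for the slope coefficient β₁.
The 90% CI for β₁ is (2.0344, 2.3352)

Confidence interval for the slope:

The 90% CI for β₁ is: β̂₁ ± t*(α/2, n-2) × SE(β̂₁)

Step 1: Find critical t-value
- Confidence level = 0.9
- Degrees of freedom = n - 2 = 26 - 2 = 24
- t*(α/2, 24) = 1.7109

Step 2: Calculate margin of error
Margin = 1.7109 × 0.0879 = 0.1504

Step 3: Construct interval
CI = 2.1848 ± 0.1504
CI = (2.0344, 2.3352)

Interpretation: We are 90% confident that the true slope β₁ lies between 2.0344 and 2.3352.
Both endpoints are positive, so the data support a genuinely positive slope at this confidence level.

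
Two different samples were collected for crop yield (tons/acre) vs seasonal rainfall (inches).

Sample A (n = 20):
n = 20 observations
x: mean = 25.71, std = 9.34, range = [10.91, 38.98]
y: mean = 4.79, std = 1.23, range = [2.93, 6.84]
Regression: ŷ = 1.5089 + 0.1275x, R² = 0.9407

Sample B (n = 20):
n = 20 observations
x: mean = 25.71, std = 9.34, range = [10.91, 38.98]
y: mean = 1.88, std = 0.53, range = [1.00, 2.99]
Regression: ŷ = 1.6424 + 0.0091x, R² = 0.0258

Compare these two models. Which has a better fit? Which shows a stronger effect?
Model A has the better fit (R² = 0.9407 vs 0.0258). Model A shows the stronger effect (|β₁| = 0.1275 vs 0.0091).

Model Comparison:

Which explains more variance? (R²)
- Model A: R² = 0.9407 → 94.07% of variance in crop yield explained
- Model B: R² = 0.0258 → 2.58% of variance in crop yield explained
- 0.9407 > 0.0258 → Model A has the better fit

Strength of effect — compare |β₁|:
- Model A: β₁ = 0.1275 → predicted crop yield rises 0.1275 tons/acre per additional inch of rainfall
- Model B: β₁ = 0.0091 → predicted crop yield rises 0.0091 tons/acre per additional inch of rainfall
- |0.1275| > |0.0091| → Model A shows the stronger marginal effect

Notes:
- A steeper slope doesn't make a better model if the scatter around the line is large.
- A better fit (higher R²) doesn't necessarily mean a more important relationship.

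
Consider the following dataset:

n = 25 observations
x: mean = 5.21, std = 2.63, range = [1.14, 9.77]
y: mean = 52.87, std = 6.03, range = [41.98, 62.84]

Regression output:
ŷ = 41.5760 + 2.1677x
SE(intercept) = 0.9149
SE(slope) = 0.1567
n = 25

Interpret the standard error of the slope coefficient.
SE(β̂₁) = 0.1567 is the estimated standard deviation of the slope estimate across repeated samples; relative to β̂₁ = 2.1677 that is 7.2%, a precise estimate.

What SE measures:
- The standard error quantifies the sampling variability of the coefficient estimate
- It is the estimated standard deviation of β̂₁ across hypothetical repeated samples of the same size
- Smaller SE → more precise estimate

Relative precision:
- SE / |β̂₁| = 0.1567 / 2.1677 = 7.2%
- Rule of thumb (under 20%: precise; 20% to under 50%: moderately precise; 50% or more: imprecise) → precise

Link to interval estimation: a confidence interval for β₁ is β̂₁ ± t* × 0.1567, so SE sets the half-width per unit of t*.

What drives SE(β̂₁): wider spread of x values → smaller SE.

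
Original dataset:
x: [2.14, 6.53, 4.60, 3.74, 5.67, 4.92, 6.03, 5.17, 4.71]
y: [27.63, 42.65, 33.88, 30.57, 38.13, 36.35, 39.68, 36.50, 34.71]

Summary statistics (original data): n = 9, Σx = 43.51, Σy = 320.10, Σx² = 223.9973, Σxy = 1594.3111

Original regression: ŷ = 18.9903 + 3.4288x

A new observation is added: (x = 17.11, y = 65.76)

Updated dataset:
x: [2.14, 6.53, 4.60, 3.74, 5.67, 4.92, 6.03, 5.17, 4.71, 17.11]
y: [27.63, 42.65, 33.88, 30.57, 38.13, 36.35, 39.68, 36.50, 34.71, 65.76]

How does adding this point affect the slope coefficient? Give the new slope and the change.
The slope changes from 3.4288 to 2.5483 (change of -0.8805, or -25.7%).

The new point has HIGH LEVERAGE: x = 17.11 is far from the original mean x̄ = 43.51/9 ≈ 4.83 (original range [2.14, 6.53]).

Step 1: Update the sums with the new point (n goes from 9 to 10)
Σx  = 43.51 + 17.11 = 60.62
Σy  = 320.10 + 65.76 = 385.86
Σx² = 223.9973 + 17.11² = 223.9973 + 292.7521 = 516.7494
Σxy = 1594.3111 + 17.11×65.76 = 1594.3111 + 1125.1536 = 2719.4647

Step 2: Recompute the slope with b₁ = (nΣxy − ΣxΣy) / (nΣx² − (Σx)²)
Numerator   = 10×2719.4647 − 60.62×385.86 = 27194.6470 − 23390.8332 = 3803.8138
Denominator = 10×516.7494 − 60.62² = 5167.4940 − 3674.7844 = 1492.7096
b₁(new) = 3803.8138 / 1492.7096 = 2.5483

(Same formula on the original sums: (9×1594.3111 − 43.51×320.10) / (9×223.9973 − 43.51²) = 421.2489 / 122.8556 = 3.4288, matching the given fit.)

Step 3: Change in slope
Δβ₁ = 2.5483 − 3.4288 = -0.8805
Relative change = -0.8805 / 3.4288 × 100% = -25.7%
→ the slope decreases when the point is added.

A high-leverage point only changes the slope if it is off the original line; here y = 65.76 is below the original trend, so the slope decreases.
In practice: examine leverage (hᵢ) and Cook's distance rather than deleting it automatically; check such a point for data-entry or measurement error.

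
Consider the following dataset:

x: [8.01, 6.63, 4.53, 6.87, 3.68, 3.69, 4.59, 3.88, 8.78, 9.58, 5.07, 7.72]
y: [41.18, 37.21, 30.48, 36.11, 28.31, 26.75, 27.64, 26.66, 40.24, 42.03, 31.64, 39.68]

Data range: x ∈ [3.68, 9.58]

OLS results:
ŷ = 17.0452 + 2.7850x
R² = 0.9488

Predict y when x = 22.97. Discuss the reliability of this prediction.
ŷ = 81.0167 (extrapolation — x = 22.97 lies outside [3.68, 9.58], so reliability is low).

Prediction calculation:
ŷ = 17.0452 + 2.7850 × 22.97
ŷ = 81.0167

Reliability:
- Data range: x ∈ [3.68, 9.58]
- Prediction point: x = 22.97 is 13.39 units above the observed range → this is EXTRAPOLATION, not interpolation

Why that matters here:
- There are no observations near this x to validate the fitted line there
- The standard error of prediction grows with (x − x̄)², and x = 22.97 is far from x̄ = 6.09
- Real relationships often flatten, saturate, or turn nonlinear at extremes

A defensible statement: 'if the linear trend continued to x = 22.97, y would be about 81.0167' — the premise is untested.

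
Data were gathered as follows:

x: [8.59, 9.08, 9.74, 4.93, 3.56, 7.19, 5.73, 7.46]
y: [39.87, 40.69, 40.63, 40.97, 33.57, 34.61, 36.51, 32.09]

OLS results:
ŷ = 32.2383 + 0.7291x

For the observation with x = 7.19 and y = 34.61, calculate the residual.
Residual = -2.8705

The residual is the difference between the actual value and the predicted value:

Residual = y - ŷ

Step 1: Calculate predicted value
ŷ = 32.2383 + 0.7291 × 7.19
ŷ = 37.4805

Step 2: Calculate residual
Residual = 34.61 - 37.4805
Residual = -2.8705

Interpretation: the model overestimates the actual value by 2.8705 at this point (negative residual → observation lies below the fitted line).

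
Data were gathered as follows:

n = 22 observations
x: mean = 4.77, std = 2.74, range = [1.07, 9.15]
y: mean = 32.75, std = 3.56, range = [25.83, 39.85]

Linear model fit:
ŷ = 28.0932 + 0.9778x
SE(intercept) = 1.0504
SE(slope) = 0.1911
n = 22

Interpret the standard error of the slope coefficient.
SE(β̂₁) = 0.1911 is the estimated standard deviation of the slope estimate across repeated samples; relative to β̂₁ = 0.9778 that is 19.5%, a precise estimate.

What SE measures:
- The standard error quantifies the sampling variability of the coefficient estimate
- It is the estimated standard deviation of β̂₁ across hypothetical repeated samples of the same size
- Smaller SE → more precise estimate

Relative precision:
- SE / |β̂₁| = 0.1911 / 0.9778 = 19.5%
- Rule of thumb (under 20%: precise; 20% to under 50%: moderately precise; 50% or more: imprecise) → precise

Rough 95% range (±2 SE): 0.9778 ± 0.3822 → (0.5956, 1.3600).

What drives SE(β̂₁): wider spread of x values → smaller SE.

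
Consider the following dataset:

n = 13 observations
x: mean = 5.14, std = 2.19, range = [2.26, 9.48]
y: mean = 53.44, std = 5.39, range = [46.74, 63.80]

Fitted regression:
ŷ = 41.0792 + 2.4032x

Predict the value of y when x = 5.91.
ŷ = 55.2821

To predict y for x = 5.91, substitute into the regression equation:

ŷ = 41.0792 + 2.4032 × 5.91
ŷ = 41.0792 + 14.2029
ŷ = 55.2821

This is a point prediction; actual observations scatter around it by roughly the residual standard deviation.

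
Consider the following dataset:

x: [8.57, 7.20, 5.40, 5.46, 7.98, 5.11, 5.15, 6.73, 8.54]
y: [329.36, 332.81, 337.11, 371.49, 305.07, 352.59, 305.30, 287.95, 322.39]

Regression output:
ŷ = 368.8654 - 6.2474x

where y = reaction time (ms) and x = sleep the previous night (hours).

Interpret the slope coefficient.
For each additional hour of sleep, predicted reaction time decreases by approximately 6.2474 ms.

The slope β₁ = -6.2474 gives the rate at which the fitted reaction time changes with sleep.

Interpretation:
- Sleep up by 1 hour → predicted reaction time decreases by 6.2474 ms
- The effect is assumed constant over the observed range of x (linearity)
- The sign (−) gives the direction; the magnitude 6.2474 gives the size of the effect per hour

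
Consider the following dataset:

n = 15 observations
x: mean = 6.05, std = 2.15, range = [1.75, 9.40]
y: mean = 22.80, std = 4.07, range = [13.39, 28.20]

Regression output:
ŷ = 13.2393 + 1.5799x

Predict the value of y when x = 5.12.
ŷ = 21.3284

x = 5.12 lies inside the observed range [1.75, 9.40], so the fitted equation applies directly:

ŷ = 13.2393 + 1.5799 × 5.12
ŷ = 13.2393 + 8.0891
ŷ = 21.3284

This is the fitted mean response at that x — an individual observation would come with a wider prediction interval.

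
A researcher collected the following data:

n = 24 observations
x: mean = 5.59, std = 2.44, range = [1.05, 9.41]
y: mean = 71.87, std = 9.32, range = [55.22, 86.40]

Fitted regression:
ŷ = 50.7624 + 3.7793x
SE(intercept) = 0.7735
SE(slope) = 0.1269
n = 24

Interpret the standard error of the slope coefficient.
The slope 3.7793 is pinned down to within about ±0.1269 (one SE) by these data — relative uncertainty 3.4%, i.e. precise.

What SE measures:
- The standard error quantifies the sampling variability of the coefficient estimate
- It is the estimated standard deviation of β̂₁ across hypothetical repeated samples of the same size
- Smaller SE → more precise estimate

Relative precision:
- SE / |β̂₁| = 0.1269 / 3.7793 = 3.4%
- Rule of thumb (under 20%: precise; 20% to under 50%: moderately precise; 50% or more: imprecise) → precise

Rough 95% range (±2 SE): 3.7793 ± 0.2538 → (3.5255, 4.0331).

What drives SE(β̂₁): larger n (here n = 24) → smaller SE.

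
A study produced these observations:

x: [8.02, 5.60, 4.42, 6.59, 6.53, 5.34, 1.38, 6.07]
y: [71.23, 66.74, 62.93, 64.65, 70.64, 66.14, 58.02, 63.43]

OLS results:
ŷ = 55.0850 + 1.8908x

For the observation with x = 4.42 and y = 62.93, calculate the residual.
Residual = -0.5123

The residual is the difference between the actual value and the predicted value:

Residual = y - ŷ

Step 1: Calculate predicted value
ŷ = 55.0850 + 1.8908 × 4.42
ŷ = 63.4423

Step 2: Calculate residual
Residual = 62.93 - 63.4423
Residual = -0.5123

Interpretation: the model overestimates the actual value by 0.5123 at this point (negative residual → observation lies below the fitted line).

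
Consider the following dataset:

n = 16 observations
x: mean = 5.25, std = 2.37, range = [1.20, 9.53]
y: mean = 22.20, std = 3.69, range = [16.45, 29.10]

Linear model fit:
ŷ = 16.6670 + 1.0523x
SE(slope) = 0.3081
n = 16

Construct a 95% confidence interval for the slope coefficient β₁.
The 95% CI for β₁ is (0.3915, 1.7131)

Confidence interval for the slope:

The 95% CI for β₁ is: β̂₁ ± t*(α/2, n-2) × SE(β̂₁)

Step 1: Find critical t-value
- Confidence level = 0.95
- Degrees of freedom = n - 2 = 16 - 2 = 14
- t*(α/2, 14) = 2.1448

Step 2: Calculate margin of error
Margin = 2.1448 × 0.3081 = 0.6608

Step 3: Construct interval
CI = 1.0523 ± 0.6608
CI = (0.3915, 1.7131)

Interpretation: each one-unit increase in x is associated with a change in mean y of between 0.3915 and 1.7131, with 95% confidence.
Since 0 is outside the interval, a two-sided test at α = 0.05 would reject H₀: β₁ = 0.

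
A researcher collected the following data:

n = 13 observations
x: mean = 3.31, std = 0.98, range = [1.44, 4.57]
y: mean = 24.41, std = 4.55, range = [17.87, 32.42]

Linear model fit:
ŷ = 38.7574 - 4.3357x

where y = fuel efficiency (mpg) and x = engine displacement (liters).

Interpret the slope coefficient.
An increase of one liter in engine displacement is associated with a 4.3357 mpg decrease in predicted fuel efficiency.

The slope coefficient β₁ = -4.3357 represents the marginal effect of engine displacement on fuel efficiency.

Interpretation:
- Engine displacement up by 1 liter → predicted fuel efficiency decreases by 4.3357 mpg
- This is a linear approximation: the same per-unit change is assumed across the whole observed x range

The intercept β₀ = 38.7574 is the predicted fuel efficiency when engine displacement = 0; since the smallest observed x is 1.44, this is an extrapolation and mainly anchors the line.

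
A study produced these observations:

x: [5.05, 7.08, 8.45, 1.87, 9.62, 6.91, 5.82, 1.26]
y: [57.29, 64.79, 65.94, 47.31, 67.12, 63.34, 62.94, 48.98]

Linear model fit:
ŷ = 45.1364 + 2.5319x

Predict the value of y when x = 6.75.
ŷ = 62.2267

To predict y for x = 6.75, substitute into the regression equation:

ŷ = 45.1364 + 2.5319 × 6.75
ŷ = 45.1364 + 17.0903
ŷ = 62.2267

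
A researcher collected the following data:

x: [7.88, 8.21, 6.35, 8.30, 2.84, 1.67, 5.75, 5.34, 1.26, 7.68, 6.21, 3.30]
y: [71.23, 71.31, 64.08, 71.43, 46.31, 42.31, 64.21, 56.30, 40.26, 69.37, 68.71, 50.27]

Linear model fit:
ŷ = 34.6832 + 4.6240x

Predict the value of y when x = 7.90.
ŷ = 71.2128

Plug x = 7.90 into the fitted line:

ŷ = 34.6832 + 4.6240 × 7.90
ŷ = 34.6832 + 36.5296
ŷ = 71.2128

This is a point prediction; actual observations scatter around it by roughly the residual standard deviation.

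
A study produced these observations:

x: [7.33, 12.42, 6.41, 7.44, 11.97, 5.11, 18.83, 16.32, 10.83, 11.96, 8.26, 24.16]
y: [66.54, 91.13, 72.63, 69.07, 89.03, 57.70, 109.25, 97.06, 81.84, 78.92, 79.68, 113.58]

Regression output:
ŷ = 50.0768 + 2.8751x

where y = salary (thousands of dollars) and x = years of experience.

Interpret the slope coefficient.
On average, salary is about 2.8751 thousand dollars higher for every extra year of experience.

β₁ = 2.8751 is the change in predicted salary (thousand dollars) per additional year of experience.

Interpretation:
- Experience up by 1 year → predicted salary increases by 2.8751 thousand dollars
- This is a linear approximation: the same per-unit change is assumed across the whole observed x range
- The sign (+) gives the direction; the magnitude 2.8751 gives the size of the effect per year

The intercept β₀ = 50.0768 is the predicted salary when experience = 0; since the smallest observed x is 5.11, this is an extrapolation and mainly anchors the line.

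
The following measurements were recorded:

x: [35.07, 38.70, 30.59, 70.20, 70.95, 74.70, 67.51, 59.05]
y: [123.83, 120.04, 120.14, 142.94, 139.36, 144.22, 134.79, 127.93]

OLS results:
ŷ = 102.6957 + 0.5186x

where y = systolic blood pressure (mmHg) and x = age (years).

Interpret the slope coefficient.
An increase of one year in age is associated with a 0.5186 mmHg increase in predicted blood pressure.

β₁ = 0.5186 is the change in predicted blood pressure (mmHg) per additional year of age.

Interpretation:
- Age up by 1 year → predicted blood pressure increases by 0.5186 mmHg
- This is a linear approximation: the same per-unit change is assumed across the whole observed x range
- The slope describes association in these data, not necessarily a causal effect

The intercept β₀ = 102.6957 is the predicted blood pressure when age = 0; since the smallest observed x is 30.59, this is an extrapolation and mainly anchors the line.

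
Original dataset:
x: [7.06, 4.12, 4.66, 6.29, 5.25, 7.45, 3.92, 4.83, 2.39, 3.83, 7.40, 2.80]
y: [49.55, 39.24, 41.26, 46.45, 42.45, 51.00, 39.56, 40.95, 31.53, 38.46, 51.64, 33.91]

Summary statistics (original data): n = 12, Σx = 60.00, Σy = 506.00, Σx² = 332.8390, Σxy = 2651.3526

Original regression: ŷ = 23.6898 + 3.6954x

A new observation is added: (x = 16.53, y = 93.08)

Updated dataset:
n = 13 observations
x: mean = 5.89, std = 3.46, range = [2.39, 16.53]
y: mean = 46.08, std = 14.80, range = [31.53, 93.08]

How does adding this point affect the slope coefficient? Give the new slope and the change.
Adding the point moves β₁ from 3.6954 to 4.2637, i.e. it increases by 0.5683 (+15.4%).

x = 16.53 lies well outside the original x-range [2.39, 7.45] (x̄ ≈ 5.00), so this observation has high leverage and can move the slope substantially.

Step 1: Update the sums with the new point (n goes from 12 to 13)
Σx  = 60.00 + 16.53 = 76.53
Σy  = 506.00 + 93.08 = 599.08
Σx² = 332.8390 + 16.53² = 332.8390 + 273.2409 = 606.0799
Σxy = 2651.3526 + 16.53×93.08 = 2651.3526 + 1538.6124 = 4189.9650

Step 2: Recompute the slope with b₁ = (nΣxy − ΣxΣy) / (nΣx² − (Σx)²)
Numerator   = 13×4189.9650 − 76.53×599.08 = 54469.5450 − 45847.5924 = 8621.9526
Denominator = 13×606.0799 − 76.53² = 7879.0387 − 5856.8409 = 2022.1978
b₁(new) = 8621.9526 / 2022.1978 = 4.2637

(Same formula on the original sums: (12×2651.3526 − 60.00×506.00) / (12×332.8390 − 60.00²) = 1456.2312 / 394.0680 = 3.6954, matching the given fit.)

Step 3: Change in slope
Δβ₁ = 4.2637 − 3.6954 = +0.5683
Relative change = +0.5683 / 3.6954 × 100% = +15.4%
→ the slope increases when the point is added.

A high-leverage point only changes the slope if it is off the original line; here y = 93.08 is above the original trend, so the slope increases.
In practice: refit with and without it and report both if conclusions differ; examine leverage (hᵢ) and Cook's distance rather than deleting it automatically.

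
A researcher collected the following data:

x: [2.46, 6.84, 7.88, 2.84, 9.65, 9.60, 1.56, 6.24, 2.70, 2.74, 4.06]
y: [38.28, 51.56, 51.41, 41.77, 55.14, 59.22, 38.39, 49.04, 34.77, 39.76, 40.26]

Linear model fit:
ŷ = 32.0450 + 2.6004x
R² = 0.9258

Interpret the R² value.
About 92.58% of the variability in y is accounted for by the regression on x (R² = 0.9258) — a strong linear fit.

R² (coefficient of determination) measures the proportion of variance in y explained by the regression model.

Here R² = 0.9258:
- Explained: 92.58% of the variation in y
- Unexplained (residual): 100% − 92.58% = 7.42%
- Rule of thumb (below 0.3 weak; 0.3 to below 0.7 moderate; 0.7 and above strong) → strong

Note: R² never decreases when predictors are added, so it should not be used alone to compare models of different size.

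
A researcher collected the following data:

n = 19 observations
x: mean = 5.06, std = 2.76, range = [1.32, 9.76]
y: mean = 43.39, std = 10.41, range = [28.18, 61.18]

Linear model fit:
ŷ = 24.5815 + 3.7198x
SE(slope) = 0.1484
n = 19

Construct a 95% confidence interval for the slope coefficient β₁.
The 95% CI for β₁ is (3.4067, 4.0329)

Confidence interval for the slope:

The 95% CI for β₁ is: β̂₁ ± t*(α/2, n-2) × SE(β̂₁)

Step 1: Find critical t-value
- Confidence level = 0.95
- Degrees of freedom = n - 2 = 19 - 2 = 17
- t*(α/2, 17) = 2.1098

Step 2: Calculate margin of error
Margin = 2.1098 × 0.1484 = 0.3131

Step 3: Construct interval
CI = 3.7198 ± 0.3131
CI = (3.4067, 4.0329)

Interpretation: We are 95% confident that the true slope β₁ lies between 3.4067 and 4.0329.
Both endpoints are positive, so the data support a genuinely positive slope at this confidence level.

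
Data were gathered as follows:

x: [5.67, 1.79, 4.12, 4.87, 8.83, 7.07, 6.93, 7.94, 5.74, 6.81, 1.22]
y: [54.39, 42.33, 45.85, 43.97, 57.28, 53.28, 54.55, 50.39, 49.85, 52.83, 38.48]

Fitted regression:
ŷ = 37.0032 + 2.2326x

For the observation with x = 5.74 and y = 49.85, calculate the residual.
Residual = 0.0317

The residual is the difference between the actual value and the predicted value:

Residual = y - ŷ

Step 1: Calculate predicted value
ŷ = 37.0032 + 2.2326 × 5.74
ŷ = 49.8183

Step 2: Calculate residual
Residual = 49.85 - 49.8183
Residual = 0.0317

The residual is positive, so the observed y = 49.85 sits above the regression line (the line underestimates it by 0.0317).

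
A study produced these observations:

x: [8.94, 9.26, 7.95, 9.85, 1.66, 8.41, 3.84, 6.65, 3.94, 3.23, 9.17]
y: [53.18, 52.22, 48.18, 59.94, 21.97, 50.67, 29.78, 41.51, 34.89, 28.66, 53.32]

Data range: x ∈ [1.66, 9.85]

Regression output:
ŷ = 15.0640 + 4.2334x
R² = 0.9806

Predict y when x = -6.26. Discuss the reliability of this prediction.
The equation gives ŷ = -11.4371; however x = -6.26 is 7.92 units below the observed range, so this extrapolated value should not be trusted.

Prediction calculation:
ŷ = 15.0640 + 4.2334 × (-6.26)
ŷ = -11.4371

Reliability:
- Data range: x ∈ [1.66, 9.85]
- Prediction point: x = -6.26 is 7.92 units below the observed range → this is EXTRAPOLATION, not interpolation

Why that matters here:
- Real relationships often flatten, saturate, or turn nonlinear at extremes
- R² describes fit only over the sampled x values; it says nothing about behaviour beyond them

Report the number if required, but flag clearly that it is an extrapolation.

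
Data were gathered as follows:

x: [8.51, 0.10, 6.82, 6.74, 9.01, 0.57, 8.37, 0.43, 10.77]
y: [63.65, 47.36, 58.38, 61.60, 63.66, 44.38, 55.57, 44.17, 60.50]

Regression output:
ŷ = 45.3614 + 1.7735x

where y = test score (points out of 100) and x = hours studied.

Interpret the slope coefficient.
For each additional hour of study time, predicted test score increases by approximately 1.7735 points.

The slope coefficient β₁ = 1.7735 represents the marginal effect of study time on test score.

Interpretation:
- Study time up by 1 hour → predicted test score increases by 1.7735 points
- This is a linear approximation: the same per-unit change is assumed across the whole observed x range
- The slope describes association in these data, not necessarily a causal effect

(β₀ = 45.3614 is the fitted value at x = 0 and is not part of the slope interpretation.)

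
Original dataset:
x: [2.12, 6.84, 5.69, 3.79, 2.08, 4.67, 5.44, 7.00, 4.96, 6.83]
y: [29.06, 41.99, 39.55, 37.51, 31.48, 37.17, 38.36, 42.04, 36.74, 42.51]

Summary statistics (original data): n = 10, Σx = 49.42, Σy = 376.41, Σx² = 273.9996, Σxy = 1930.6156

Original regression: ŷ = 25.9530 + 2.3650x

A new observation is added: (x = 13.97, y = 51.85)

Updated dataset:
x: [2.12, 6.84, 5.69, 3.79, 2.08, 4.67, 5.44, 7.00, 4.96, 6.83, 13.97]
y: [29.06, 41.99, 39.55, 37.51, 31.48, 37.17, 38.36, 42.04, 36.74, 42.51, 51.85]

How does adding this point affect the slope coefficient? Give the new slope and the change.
New slope β₁ = 1.8006 versus 2.3650 before: a change of -0.5644 (-23.9%).

x = 13.97 lies well outside the original x-range [2.08, 7.00] (x̄ ≈ 4.94), so this observation has high leverage and can move the slope substantially.

Step 1: Update the sums with the new point (n goes from 10 to 11)
Σx  = 49.42 + 13.97 = 63.39
Σy  = 376.41 + 51.85 = 428.26
Σx² = 273.9996 + 13.97² = 273.9996 + 195.1609 = 469.1605
Σxy = 1930.6156 + 13.97×51.85 = 1930.6156 + 724.3445 = 2654.9601

Step 2: Recompute the slope with b₁ = (nΣxy − ΣxΣy) / (nΣx² − (Σx)²)
Numerator   = 11×2654.9601 − 63.39×428.26 = 29204.5611 − 27147.4014 = 2057.1597
Denominator = 11×469.1605 − 63.39² = 5160.7655 − 4018.2921 = 1142.4734
b₁(new) = 2057.1597 / 1142.4734 = 1.8006

(Same formula on the original sums: (10×1930.6156 − 49.42×376.41) / (10×273.9996 − 49.42²) = 703.9738 / 297.6596 = 2.3650, matching the given fit.)

Step 3: Change in slope
Δβ₁ = 1.8006 − 2.3650 = -0.5644
Relative change = -0.5644 / 2.3650 × 100% = -23.9%
→ the slope decreases when the point is added.

Because the point sits below the extension of the original line at a high-leverage x, it tilts the fit down.
In practice: refit with and without it and report both if conclusions differ; examine leverage (hᵢ) and Cook's distance rather than deleting it automatically.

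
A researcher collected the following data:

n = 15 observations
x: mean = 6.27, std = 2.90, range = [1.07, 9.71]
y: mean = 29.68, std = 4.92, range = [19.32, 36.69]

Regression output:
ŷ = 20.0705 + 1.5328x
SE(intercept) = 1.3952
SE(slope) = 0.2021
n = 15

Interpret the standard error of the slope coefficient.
SE(β̂₁) = 0.2021 is the estimated standard deviation of the slope estimate across repeated samples; relative to β̂₁ = 1.5328 that is 13.2%, a precise estimate.

SE(β̂₁) = s / √Sxx, where s is the residual standard deviation and Sxx = Σ(x − x̄)². It is the yardstick for how far β̂₁ = 1.5328 could plausibly be from the true slope.

Relative precision:
- SE / |β̂₁| = 0.2021 / 1.5328 = 13.2%
- Rule of thumb (under 20%: precise; 20% to under 50%: moderately precise; 50% or more: imprecise) → precise

Link to the t-test: t = β̂₁ / SE(β̂₁) = 1.5328 / 0.2021 = 7.5844, the statistic for H₀: β₁ = 0.

What drives SE(β̂₁): more residual scatter → larger SE; larger n (here n = 15) → smaller SE.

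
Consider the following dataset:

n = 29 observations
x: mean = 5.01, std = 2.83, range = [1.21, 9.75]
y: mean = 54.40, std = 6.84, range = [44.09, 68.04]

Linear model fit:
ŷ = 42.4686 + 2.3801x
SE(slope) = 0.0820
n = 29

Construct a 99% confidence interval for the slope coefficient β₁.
The 99% CI for β₁ is (2.1529, 2.6073)

Confidence interval for the slope:

The 99% CI for β₁ is: β̂₁ ± t*(α/2, n-2) × SE(β̂₁)

Step 1: Find critical t-value
- Confidence level = 0.99
- Degrees of freedom = n - 2 = 29 - 2 = 27
- t*(α/2, 27) = 2.7707

Step 2: Calculate margin of error
Margin = 2.7707 × 0.0820 = 0.2272

Step 3: Construct interval
CI = 2.3801 ± 0.2272
CI = (2.1529, 2.6073)

Interpretation: intervals built this way capture the true β₁ in 99% of repeated samples; here the plausible range for the per-unit effect of x on y is 2.1529 to 2.6073.
Since 0 is outside the interval, a two-sided test at α = 0.01 would reject H₀: β₁ = 0.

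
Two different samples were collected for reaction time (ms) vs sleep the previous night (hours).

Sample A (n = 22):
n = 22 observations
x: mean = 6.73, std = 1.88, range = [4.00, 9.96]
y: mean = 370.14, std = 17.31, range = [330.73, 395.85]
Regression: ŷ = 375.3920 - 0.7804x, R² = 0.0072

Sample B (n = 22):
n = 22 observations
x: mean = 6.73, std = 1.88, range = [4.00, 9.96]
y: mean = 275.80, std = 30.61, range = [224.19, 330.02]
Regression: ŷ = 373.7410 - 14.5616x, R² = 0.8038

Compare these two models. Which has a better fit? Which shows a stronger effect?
Model B has the better fit (R² = 0.8038 vs 0.0072). Model B shows the stronger effect (|β₁| = 14.5616 vs 0.7804).

Model Comparison:

Fit — compare R²:
- Model A: R² = 0.0072 → 0.72% of variance in reaction time explained
- Model B: R² = 0.8038 → 80.38% of variance in reaction time explained
- 0.8038 > 0.0072 → Model B has the better fit

Which has the larger per-hour effect? (|β₁|)
- Model A: β₁ = -0.7804 → predicted reaction time falls 0.7804 ms per additional hour of sleep
- Model B: β₁ = -14.5616 → predicted reaction time falls 14.5616 ms per additional hour of sleep
- |-0.7804| < |-14.5616| → Model B shows the stronger marginal effect

Notes:
- The two samples could reflect different populations, time periods, or measurement quality.
- A steeper slope doesn't make a better model if the scatter around the line is large.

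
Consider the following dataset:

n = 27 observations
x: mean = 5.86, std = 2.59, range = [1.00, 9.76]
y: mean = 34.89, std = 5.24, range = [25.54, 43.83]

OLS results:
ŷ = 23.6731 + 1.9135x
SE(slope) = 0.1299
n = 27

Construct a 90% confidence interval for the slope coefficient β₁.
The 90% CI for β₁ is (1.6916, 2.1354)

Confidence interval for the slope:

The 90% CI for β₁ is: β̂₁ ± t*(α/2, n-2) × SE(β̂₁)

Step 1: Find critical t-value
- Confidence level = 0.9
- Degrees of freedom = n - 2 = 27 - 2 = 25
- t*(α/2, 25) = 1.7081

Step 2: Calculate margin of error
Margin = 1.7081 × 0.1299 = 0.2219

Step 3: Construct interval
CI = 1.9135 ± 0.2219
CI = (1.6916, 2.1354)

Interpretation: each one-unit increase in x is associated with a change in mean y of between 1.6916 and 2.1354, with 90% confidence.
Both endpoints are positive, so the data support a genuinely positive slope at this confidence level.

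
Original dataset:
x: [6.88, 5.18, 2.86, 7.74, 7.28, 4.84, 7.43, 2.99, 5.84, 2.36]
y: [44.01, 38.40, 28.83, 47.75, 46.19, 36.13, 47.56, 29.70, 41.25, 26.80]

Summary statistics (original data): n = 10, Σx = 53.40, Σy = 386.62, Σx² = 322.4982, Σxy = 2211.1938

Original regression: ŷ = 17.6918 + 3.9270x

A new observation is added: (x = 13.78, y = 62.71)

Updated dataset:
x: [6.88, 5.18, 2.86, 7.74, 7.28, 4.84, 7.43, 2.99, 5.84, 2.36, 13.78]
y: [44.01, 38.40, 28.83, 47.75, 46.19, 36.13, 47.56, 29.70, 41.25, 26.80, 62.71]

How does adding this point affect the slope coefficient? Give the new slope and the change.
New slope β₁ = 3.2435 versus 3.9270 before: a change of -0.6835 (-17.4%).

The new point has HIGH LEVERAGE: x = 13.78 is far from the original mean x̄ = 53.40/10 ≈ 5.34 (original range [2.36, 7.74]).

Step 1: Update the sums with the new point (n goes from 10 to 11)
Σx  = 53.40 + 13.78 = 67.18
Σy  = 386.62 + 62.71 = 449.33
Σx² = 322.4982 + 13.78² = 322.4982 + 189.8884 = 512.3866
Σxy = 2211.1938 + 13.78×62.71 = 2211.1938 + 864.1438 = 3075.3376

Step 2: Recompute the slope with b₁ = (nΣxy − ΣxΣy) / (nΣx² − (Σx)²)
Numerator   = 11×3075.3376 − 67.18×449.33 = 33828.7136 − 30185.9894 = 3642.7242
Denominator = 11×512.3866 − 67.18² = 5636.2526 − 4513.1524 = 1123.1002
b₁(new) = 3642.7242 / 1123.1002 = 3.2435

(Same formula on the original sums: (10×2211.1938 − 53.40×386.62) / (10×322.4982 − 53.40²) = 1466.4300 / 373.4220 = 3.9270, matching the given fit.)

Step 3: Change in slope
Δβ₁ = 3.2435 − 3.9270 = -0.6835
Relative change = -0.6835 / 3.9270 × 100% = -17.4%
→ the slope decreases when the point is added.

Because the point sits below the extension of the original line at a high-leverage x, it tilts the fit down.
In practice: investigate whether it comes from the same population as the rest of the sample; check such a point for data-entry or measurement error.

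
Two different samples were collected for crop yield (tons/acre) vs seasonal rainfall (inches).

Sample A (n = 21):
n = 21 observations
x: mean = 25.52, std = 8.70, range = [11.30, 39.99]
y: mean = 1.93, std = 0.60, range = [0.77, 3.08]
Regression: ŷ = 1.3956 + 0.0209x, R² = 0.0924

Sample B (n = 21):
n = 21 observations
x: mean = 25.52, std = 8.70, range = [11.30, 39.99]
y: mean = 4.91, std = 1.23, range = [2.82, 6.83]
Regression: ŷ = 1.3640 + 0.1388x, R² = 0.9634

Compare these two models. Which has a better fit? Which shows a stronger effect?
Model B has the better fit (R² = 0.9634 vs 0.0924). Model B shows the stronger effect (|β₁| = 0.1388 vs 0.0209).

Model Comparison:

Which explains more variance? (R²)
- Model A: R² = 0.0924 → 9.24% of variance in crop yield explained
- Model B: R² = 0.9634 → 96.34% of variance in crop yield explained
- 0.9634 > 0.0924 → Model B has the better fit

Strength of effect — compare |β₁|:
- Model A: β₁ = 0.0209 → predicted crop yield rises 0.0209 tons/acre per additional inch of rainfall
- Model B: β₁ = 0.1388 → predicted crop yield rises 0.1388 tons/acre per additional inch of rainfall
- |0.0209| < |0.1388| → Model B shows the stronger marginal effect

Notes:
- R² measures how tightly points cluster around the line; β₁ measures how steep the line is — they answer different questions.
- A steeper slope doesn't make a better model if the scatter around the line is large.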